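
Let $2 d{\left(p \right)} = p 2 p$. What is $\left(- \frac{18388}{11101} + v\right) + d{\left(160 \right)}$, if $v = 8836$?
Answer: $\frac{382255648}{11101} \approx 34434.0$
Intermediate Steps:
$d{\left(p \right)} = p^{2}$ ($d{\left(p \right)} = \frac{p 2 p}{2} = \frac{2 p p}{2} = \frac{2 p^{2}}{2} = p^{2}$)
$\left(- \frac{18388}{11101} + v\right) + d{\left(160 \right)} = \left(- \frac{18388}{11101} + 8836\right) + 160^{2} = \left(\left(-18388\right) \frac{1}{11101} + 8836\right) + 25600 = \left(- \frac{18388}{11101} + 8836\right) + 25600 = \frac{98070048}{11101} + 25600 = \frac{382255648}{11101}$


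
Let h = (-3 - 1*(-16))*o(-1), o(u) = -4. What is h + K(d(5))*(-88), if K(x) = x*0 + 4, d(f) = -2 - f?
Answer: -404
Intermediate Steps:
K(x) = 4 (K(x) = 0 + 4 = 4)
h = -52 (h = (-3 - 1*(-16))*(-4) = (-3 + 16)*(-4) = 13*(-4) = -52)
h + K(d(5))*(-88) = -52 + 4*(-88) = -52 - 352 = -404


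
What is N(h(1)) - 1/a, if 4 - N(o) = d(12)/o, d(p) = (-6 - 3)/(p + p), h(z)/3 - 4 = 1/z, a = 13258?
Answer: 1067249/265160 ≈ 4.0249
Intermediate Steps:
h(z) = 12 + 3/z
d(p) = -9/(2*p) (d(p) = -9*1/(2*p) = -9/(2*p))
N(o) = 4 + 3/(8*o) (N(o) = 4 - (-9/2/12)/o = 4 - (-9/2*1/12)/o = 4 - (-3)/(8*o) = 4 + 3/(8*o))
N(h(1)) - 1/a = (4 + 3/(8*(12 + 3/1))) - 1/13258 = (4 + 3/(8*(12 + 3*1))) - 1*1/13258 = (4 + 3/(8*(12 + 3))) - 1/13258 = (4 + (3/8)/15) - 1/13258 = (4 + (3/8)*(1/15)) - 1/13258 = (4 + 1/40) - 1/13258 = 161/40 - 1/13258 = 1067249/265160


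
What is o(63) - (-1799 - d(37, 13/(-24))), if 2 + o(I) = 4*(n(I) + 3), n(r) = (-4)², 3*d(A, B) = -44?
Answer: 5575/3 ≈ 1858.3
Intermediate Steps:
d(A, B) = -44/3 (d(A, B) = (⅓)*(-44) = -44/3)
n(r) = 16
o(I) = 74 (o(I) = -2 + 4*(16 + 3) = -2 + 4*19 = -2 + 76 = 74)
o(63) - (-1799 - d(37, 13/(-24))) = 74 - (-1799 - 1*(-44/3)) = 74 - (-1799 + 44/3) = 74 - 1*(-5353/3) = 74 + 5353/3 = 5575/3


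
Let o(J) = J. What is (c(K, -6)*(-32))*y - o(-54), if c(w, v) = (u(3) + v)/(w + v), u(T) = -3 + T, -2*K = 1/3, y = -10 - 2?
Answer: 15822/37 ≈ 427.62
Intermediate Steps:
y = -12
K = -⅙ (K = -½/3 = -½*⅓ = -⅙ ≈ -0.16667)
c(w, v) = v/(v + w) (c(w, v) = ((-3 + 3) + v)/(w + v) = (0 + v)/(v + w) = v/(v + w))
(c(K, -6)*(-32))*y - o(-54) = (-6/(-6 - ⅙)*(-32))*(-12) - 1*(-54) = (-6/(-37/6)*(-32))*(-12) + 54 = (-6*(-6/37)*(-32))*(-12) + 54 = ((36/37)*(-32))*(-12) + 54 = -1152/37*(-12) + 54 = 13824/37 + 54 = 15822/37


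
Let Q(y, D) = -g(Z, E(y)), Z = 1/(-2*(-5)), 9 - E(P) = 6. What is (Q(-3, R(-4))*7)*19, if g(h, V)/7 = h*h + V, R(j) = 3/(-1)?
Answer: -280231/100 ≈ -2802.3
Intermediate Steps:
E(P) = 3 (E(P) = 9 - 1*6 = 9 - 6 = 3)
Z = ⅒ (Z = 1/10 = ⅒ ≈ 0.10000)
R(j) = -3 (R(j) = 3*(-1) = -3)
g(h, V) = 7*V + 7*h² (g(h, V) = 7*(h*h + V) = 7*(h² + V) = 7*(V + h²) = 7*V + 7*h²)
Q(y, D) = -2107/100 (Q(y, D) = -(7*3 + 7*(⅒)²) = -(21 + 7*(1/100)) = -(21 + 7/100) = -1*2107/100 = -2107/100)
(Q(-3, R(-4))*7)*19 = -2107/100*7*19 = -14749/100*19 = -280231/100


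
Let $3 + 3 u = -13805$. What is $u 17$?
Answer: $- \frac{234736}{3} \approx -78245.0$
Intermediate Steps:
$u = - \frac{13808}{3}$ ($u = -1 + \frac{1}{3} \left(-13805\right) = -1 - \frac{13805}{3} = - \frac{13808}{3} \approx -4602.7$)
$u 17 = \left(- \frac{13808}{3}\right) 17 = - \frac{234736}{3}$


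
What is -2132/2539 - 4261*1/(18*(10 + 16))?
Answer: -11816455/1188252 ≈ -9.9444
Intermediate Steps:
-2132/2539 - 4261*1/(18*(10 + 16)) = -2132*1/2539 - 4261/(18*26) = -2132/2539 - 4261/468 = -11816455/1188252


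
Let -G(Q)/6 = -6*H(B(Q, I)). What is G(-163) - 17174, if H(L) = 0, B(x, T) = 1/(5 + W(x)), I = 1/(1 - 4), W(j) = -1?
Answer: -17174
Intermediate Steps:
I = -⅓ (I = 1/(-3) = -⅓ ≈ -0.33333)
B(x, T) = ¼ (B(x, T) = 1/(5 - 1) = 1/4 = ¼)
G(Q) = 0 (G(Q) = -(-36)*0 = -6*0 = 0)
G(-163) - 17174 = 0 - 17174 = -17174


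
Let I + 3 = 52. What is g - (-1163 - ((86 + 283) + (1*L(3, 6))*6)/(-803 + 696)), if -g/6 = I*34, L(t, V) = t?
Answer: -945518/107 ≈ -8836.6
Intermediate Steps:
I = 49 (I = -3 + 52 = 49)
g = -9996 (g = -294*34 = -6*1666 = -9996)
g - (-1163 - ((86 + 283) + (1*L(3, 6))*6)/(-803 + 696)) = -9996 - (-1163 - ((86 + 283) + (1*3)*6)/(-803 + 696)) = -9996 - (-1163 - (369 + 3*6)/(-107)) = -9996 - (-1163 - (369 + 18)*(-1)/107) = -9996 - (-1163 - 387*(-1)/107) = -9996 - (-1163 - 1*(-387/107)) = -9996 - (-1163 + 387/107) = -9996 - 1*(-124054/107) = -9996 + 124054/107 = -945518/107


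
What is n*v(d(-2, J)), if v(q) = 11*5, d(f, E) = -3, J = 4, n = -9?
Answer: -495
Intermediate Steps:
v(q) = 55
n*v(d(-2, J)) = -9*55 = -495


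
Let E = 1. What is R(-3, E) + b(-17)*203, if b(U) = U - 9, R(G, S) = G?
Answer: -5281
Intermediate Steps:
b(U) = -9 + U
R(-3, E) + b(-17)*203 = -3 + (-9 - 17)*203 = -3 - 26*203 = -3 - 5278 = -5281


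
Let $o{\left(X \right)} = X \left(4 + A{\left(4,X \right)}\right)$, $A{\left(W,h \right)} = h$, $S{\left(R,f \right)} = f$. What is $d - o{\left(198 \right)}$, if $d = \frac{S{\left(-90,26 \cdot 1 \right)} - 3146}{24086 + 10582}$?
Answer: $- \frac{115548704}{2889} \approx -39996.0$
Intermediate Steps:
$o{\left(X \right)} = X \left(4 + X\right)$
$d = - \frac{260}{2889}$ ($d = \frac{26 \cdot 1 - 3146}{24086 + 10582} = \frac{26 - 3146}{34668} = \left(-3120\right) \frac{1}{34668} = - \frac{260}{2889} \approx -0.089997$)
$d - o{\left(198 \right)} = - \frac{260}{2889} - 198 \left(4 + 198\right) = - \frac{260}{2889} - 198 \cdot 202 = - \frac{260}{2889} - 39996 = - \frac{115548704}{2889}$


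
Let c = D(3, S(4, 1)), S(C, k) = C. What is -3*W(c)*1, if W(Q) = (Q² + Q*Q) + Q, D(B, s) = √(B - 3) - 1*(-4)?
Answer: -108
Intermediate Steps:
D(B, s) = 4 + √(-3 + B) (D(B, s) = √(-3 + B) + 4 = 4 + √(-3 + B))
c = 4 (c = 4 + √(-3 + 3) = 4 + √0 = 4 + 0 = 4)
W(Q) = Q + 2*Q² (W(Q) = (Q² + Q²) + Q = 2*Q² + Q = Q + 2*Q²)
-3*W(c)*1 = -12*(1 + 2*4)*1 = -12*(1 + 8)*1 = -12*9*1 = -3*36*1 = -108*1 = -108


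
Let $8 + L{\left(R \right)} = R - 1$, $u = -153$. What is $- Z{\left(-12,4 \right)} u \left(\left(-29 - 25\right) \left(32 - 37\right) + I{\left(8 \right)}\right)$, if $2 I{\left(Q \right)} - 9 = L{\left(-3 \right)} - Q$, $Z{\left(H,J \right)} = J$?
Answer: $161874$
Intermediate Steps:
$L{\left(R \right)} = -9 + R$ ($L{\left(R \right)} = -8 + \left(R - 1\right) = -8 + \left(-1 + R\right) = -9 + R$)
$I{\left(Q \right)} = - \frac{3}{2} - \frac{Q}{2}$ ($I{\left(Q \right)} = \frac{9}{2} + \frac{\left(-9 - 3\right) - Q}{2} = \frac{9}{2} + \frac{-12 - Q}{2} = \frac{9}{2} - \left(6 + \frac{Q}{2}\right) = - \frac{3}{2} - \frac{Q}{2}$)
$- Z{\left(-12,4 \right)} u \left(\left(-29 - 25\right) \left(32 - 37\right) + I{\left(8 \right)}\right) = - 4 \left(-153\right) \left(\left(-29 - 25\right) \left(32 - 37\right) - \frac{11}{2}\right) = - \left(-612\right) \left(\left(-54\right) \left(-5\right) - \frac{11}{2}\right) = - \left(-612\right) \left(270 - \frac{11}{2}\right) = - \frac{\left(-612\right) 529}{2} = \left(-1\right) \left(-161874\right) = 161874$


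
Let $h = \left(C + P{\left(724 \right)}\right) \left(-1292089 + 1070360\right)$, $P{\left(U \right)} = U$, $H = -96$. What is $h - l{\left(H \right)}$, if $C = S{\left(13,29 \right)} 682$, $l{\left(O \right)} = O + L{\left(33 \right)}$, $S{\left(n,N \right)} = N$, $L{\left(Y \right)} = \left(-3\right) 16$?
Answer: $-4545887814$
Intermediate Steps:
$L{\left(Y \right)} = -48$
$l{\left(O \right)} = -48 + O$ ($l{\left(O \right)} = O - 48 = -48 + O$)
$C = 19778$ ($C = 29 \cdot 682 = 19778$)
$h = -4545887958$ ($h = \left(19778 + 724\right) \left(-1292089 + 1070360\right) = 20502 \left(-221729\right) = -4545887958$)
$h - l{\left(H \right)} = -4545887958 - \left(-48 - 96\right) = -4545887958 - -144 = -4545887958 + 144 = -4545887814$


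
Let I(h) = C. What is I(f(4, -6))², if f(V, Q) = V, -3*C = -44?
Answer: 1936/9 ≈ 215.11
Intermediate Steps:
C = 44/3 (C = -⅓*(-44) = 44/3 ≈ 14.667)
I(h) = 44/3
I(f(4, -6))² = (44/3)² = 1936/9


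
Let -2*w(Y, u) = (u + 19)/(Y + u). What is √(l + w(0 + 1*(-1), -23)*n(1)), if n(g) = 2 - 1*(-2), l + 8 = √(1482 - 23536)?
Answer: √(-75 + 9*I*√22054)/3 ≈ 8.3787 + 8.8621*I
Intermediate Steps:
w(Y, u) = -(19 + u)/(2*(Y + u)) (w(Y, u) = -(u + 19)/(2*(Y + u)) = -(19 + u)/(2*(Y + u)))
l = -8 + I*√22054 (l = -8 + √(1482 - 23536) = -8 + √(-22054) = -8 + I*√22054 ≈ -8.0 + 148.51*I)
n(g) = 4 (n(g) = 2 + 2 = 4)
√(l + w(0 + 1*(-1), -23)*n(1)) = √((-8 + I*√22054) + ((-19 - 1*(-23))/(2*((0 + 1*(-1)) - 23)))*4) = √((-8 + I*√22054) + ((-19 + 23)/(2*((0 - 1) - 23)))*4) = √((-8 + I*√22054) + ((½)*4/(-1 - 23))*4) = √((-8 + I*√22054) + ((½)*4/(-24))*4) = √((-8 + I*√22054) + ((½)*(-1/24)*4)*4) = √((-8 + I*√22054) - 1/12*4) = √((-8 + I*√22054) - ⅓) = √(-25/3 + I*√22054)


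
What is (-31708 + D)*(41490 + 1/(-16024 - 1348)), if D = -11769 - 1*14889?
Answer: -21034063954057/8686 ≈ -2.4216e+9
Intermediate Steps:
D = -26658 (D = -11769 - 14889 = -26658)
(-31708 + D)*(41490 + 1/(-16024 - 1348)) = (-31708 - 26658)*(41490 + 1/(-16024 - 1348)) = -58366*(41490 + 1/(-17372)) = -58366*(41490 - 1/17372) = -58366*720764279/17372 = -21034063954057/8686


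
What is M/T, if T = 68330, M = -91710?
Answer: -9171/6833 ≈ -1.3422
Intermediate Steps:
M/T = -91710/68330 = -91710*1/68330 = -9171/6833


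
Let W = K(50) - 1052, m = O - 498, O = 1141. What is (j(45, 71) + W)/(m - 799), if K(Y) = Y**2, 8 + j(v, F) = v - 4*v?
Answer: -435/52 ≈ -8.3654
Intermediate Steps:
j(v, F) = -8 - 3*v (j(v, F) = -8 + (v - 4*v) = -8 - 3*v)
m = 643 (m = 1141 - 498 = 643)
W = 1448 (W = 50**2 - 1052 = 2500 - 1052 = 1448)
(j(45, 71) + W)/(m - 799) = ((-8 - 3*45) + 1448)/(643 - 799) = ((-8 - 135) + 1448)/(-156) = (-143 + 1448)*(-1/156) = 1305*(-1/156) = -435/52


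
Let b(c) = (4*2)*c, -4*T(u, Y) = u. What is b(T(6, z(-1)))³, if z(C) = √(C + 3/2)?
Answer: -1728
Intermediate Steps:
z(C) = √(3/2 + C) (z(C) = √(C + 3*(½)) = √(C + 3/2) = √(3/2 + C))
T(u, Y) = -u/4
b(c) = 8*c
b(T(6, z(-1)))³ = (8*(-¼*6))³ = (8*(-3/2))³ = (-12)³ = -1728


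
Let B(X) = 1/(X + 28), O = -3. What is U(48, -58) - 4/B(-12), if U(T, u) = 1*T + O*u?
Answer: 158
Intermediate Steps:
B(X) = 1/(28 + X)
U(T, u) = T - 3*u (U(T, u) = 1*T - 3*u = T - 3*u)
U(48, -58) - 4/B(-12) = (48 - 3*(-58)) - 4/(1/(28 - 12)) = (48 + 174) - 4/(1/16) = 222 - 4/1/16 = 222 - 4*16 = 222 - 1*64 = 222 - 64 = 158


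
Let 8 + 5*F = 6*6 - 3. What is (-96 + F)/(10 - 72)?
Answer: 91/62 ≈ 1.4677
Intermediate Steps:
F = 5 (F = -8/5 + (6*6 - 3)/5 = -8/5 + (36 - 3)/5 = -8/5 + (⅕)*33 = -8/5 + 33/5 = 5)
(-96 + F)/(10 - 72) = (-96 + 5)/(10 - 72) = -91/(-62) = -91*(-1/62) = 91/62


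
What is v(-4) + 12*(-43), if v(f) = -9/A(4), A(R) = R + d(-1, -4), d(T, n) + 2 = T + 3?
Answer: -2073/4 ≈ -518.25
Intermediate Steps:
d(T, n) = 1 + T (d(T, n) = -2 + (T + 3) = -2 + (3 + T) = 1 + T)
A(R) = R (A(R) = R + (1 - 1) = R + 0 = R)
v(f) = -9/4
v(-4) + 12*(-43) = -9/4 + 12*(-43) = -9/4 - 516 = -2073/4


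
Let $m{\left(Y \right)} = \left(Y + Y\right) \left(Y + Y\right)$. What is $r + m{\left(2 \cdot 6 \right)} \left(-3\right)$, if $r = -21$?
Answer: $-1749$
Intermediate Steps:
$m{\left(Y \right)} = 4 Y^{2}$ ($m{\left(Y \right)} = 2 Y 2 Y = 4 Y^{2}$)
$r + m{\left(2 \cdot 6 \right)} \left(-3\right) = -21 + 4 \left(2 \cdot 6\right)^{2} \left(-3\right) = -21 + 4 \cdot 12^{2} \left(-3\right) = -21 + 4 \cdot 144 \left(-3\right) = -21 + 576 \left(-3\right) = -21 - 1728 = -1749$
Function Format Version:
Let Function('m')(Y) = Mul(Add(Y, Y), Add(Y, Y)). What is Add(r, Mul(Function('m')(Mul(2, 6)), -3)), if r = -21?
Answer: -1749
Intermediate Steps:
Function('m')(Y) = Mul(4, Pow(Y, 2)) (Function('m')(Y) = Mul(Mul(2, Y), Mul(2, Y)) = Mul(4, Pow(Y, 2)))
Add(r, Mul(Function('m')(Mul(2, 6)), -3)) = Add(-21, Mul(Mul(4, Pow(Mul(2, 6), 2)), -3)) = Add(-21, Mul(Mul(4, Pow(12, 2)), -3)) = Add(-21, Mul(Mul(4, 144), -3)) = Add(-21, Mul(576, -3)) = Add(-21, -1728) = -1749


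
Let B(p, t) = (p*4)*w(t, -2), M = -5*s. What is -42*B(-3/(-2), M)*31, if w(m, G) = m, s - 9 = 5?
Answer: 546840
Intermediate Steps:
s = 14 (s = 9 + 5 = 14)
M = -70 (M = -5*14 = -70)
B(p, t) = 4*p*t (B(p, t) = (p*4)*t = (4*p)*t = 4*p*t)
-42*B(-3/(-2), M)*31 = -168*(-3/(-2))*(-70)*31 = -168*(-3*(-½))*(-70)*31 = -168*3*(-70)/2*31 = -42*(-420)*31 = 17640*31 = 546840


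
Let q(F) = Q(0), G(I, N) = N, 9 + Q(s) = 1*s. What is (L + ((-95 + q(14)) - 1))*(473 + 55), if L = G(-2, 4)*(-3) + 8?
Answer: -57552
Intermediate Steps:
Q(s) = -9 + s (Q(s) = -9 + 1*s = -9 + s)
q(F) = -9 (q(F) = -9 + 0 = -9)
L = -4 (L = 4*(-3) + 8 = -12 + 8 = -4)
(L + ((-95 + q(14)) - 1))*(473 + 55) = (-4 + ((-95 - 9) - 1))*(473 + 55) = (-4 + (-104 - 1))*528 = (-4 - 105)*528 = -109*528 = -57552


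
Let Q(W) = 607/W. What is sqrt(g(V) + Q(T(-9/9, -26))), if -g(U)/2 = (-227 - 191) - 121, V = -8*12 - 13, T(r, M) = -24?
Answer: sqrt(151590)/12 ≈ 32.445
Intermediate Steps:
V = -109 (V = -96 - 13 = -109)
g(U) = 1078 (g(U) = -2*((-227 - 191) - 121) = -2*(-418 - 121) = -2*(-539) = 1078)
sqrt(g(V) + Q(T(-9/9, -26))) = sqrt(1078 + 607/(-24)) = sqrt(1078 + 607*(-1/24)) = sqrt(1078 - 607/24) = sqrt(25265/24) = sqrt(151590)/12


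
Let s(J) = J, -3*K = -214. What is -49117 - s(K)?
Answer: -147565/3 ≈ -49188.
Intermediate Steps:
K = 214/3 (K = -⅓*(-214) = 214/3 ≈ 71.333)
-49117 - s(K) = -49117 - 1*214/3 = -49117 - 214/3 = -147565/3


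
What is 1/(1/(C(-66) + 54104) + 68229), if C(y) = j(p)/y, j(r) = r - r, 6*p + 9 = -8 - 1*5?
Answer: 54104/3691461817 ≈ 1.4657e-5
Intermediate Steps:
p = -11/3 (p = -3/2 + (-8 - 1*5)/6 = -3/2 + (-8 - 5)/6 = -3/2 + (⅙)*(-13) = -3/2 - 13/6 = -11/3 ≈ -3.6667)
j(r) = 0
C(y) = 0 (C(y) = 0/y = 0)
1/(1/(C(-66) + 54104) + 68229) = 1/(1/(0 + 54104) + 68229) = 1/(1/54104 + 68229) = 1/(3691461817/54104) = 54104/3691461817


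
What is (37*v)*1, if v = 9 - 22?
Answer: -481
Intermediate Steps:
v = -13
(37*v)*1 = (37*(-13))*1 = -481*1 = -481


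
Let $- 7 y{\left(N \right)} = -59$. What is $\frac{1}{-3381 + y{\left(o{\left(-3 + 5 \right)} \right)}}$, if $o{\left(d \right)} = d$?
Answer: $- \frac{7}{23608} \approx -0.00029651$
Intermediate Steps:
$y{\left(N \right)} = \frac{59}{7}$ ($y{\left(N \right)} = \left(- \frac{1}{7}\right) \left(-59\right) = \frac{59}{7}$)
$\frac{1}{-3381 + y{\left(o{\left(-3 + 5 \right)} \right)}} = \frac{1}{-3381 + \frac{59}{7}} = \frac{1}{- \frac{23608}{7}} = - \frac{7}{23608}$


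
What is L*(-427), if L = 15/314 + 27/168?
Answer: -111813/1256 ≈ -89.023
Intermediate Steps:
L = 1833/8792 (L = 15*(1/314) + 27*(1/168) = 15/314 + 9/56 = 1833/8792 ≈ 0.20848)
L*(-427) = (1833/8792)*(-427) = -111813/1256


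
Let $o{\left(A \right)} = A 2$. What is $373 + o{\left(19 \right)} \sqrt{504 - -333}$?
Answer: $373 + 114 \sqrt{93} \approx 1472.4$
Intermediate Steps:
$o{\left(A \right)} = 2 A$
$373 + o{\left(19 \right)} \sqrt{504 - -333} = 373 + 2 \cdot 19 \sqrt{504 - -333} = 373 + 38 \sqrt{504 + \left(-47 + 380\right)} = 373 + 38 \sqrt{504 + 333} = 373 + 38 \sqrt{837} = 373 + 38 \cdot 3 \sqrt{93} = 373 + 114 \sqrt{93}$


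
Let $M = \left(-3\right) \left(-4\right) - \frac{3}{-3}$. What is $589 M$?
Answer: $7657$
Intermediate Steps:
$M = 13$ ($M = 12 - -1 = 12 + 1 = 13$)
$589 M = 589 \cdot 13 = 7657$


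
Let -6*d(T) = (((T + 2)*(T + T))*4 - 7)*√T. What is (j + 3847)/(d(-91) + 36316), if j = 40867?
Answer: 927904928/6816101957 + 275885380*I*√91/6816101957 ≈ 0.13613 + 0.38611*I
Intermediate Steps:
d(T) = -√T*(-7 + 8*T*(2 + T))/6 (d(T) = -(((T + 2)*(T + T))*4 - 7)*√T/6 = -(((2 + T)*(2*T))*4 - 7)*√T/6 = -((2*T*(2 + T))*4 - 7)*√T/6 = -(8*T*(2 + T) - 7)*√T/6 = -(-7 + 8*T*(2 + T))*√T/6 = -√T*(-7 + 8*T*(2 + T))/6)
(j + 3847)/(d(-91) + 36316) = (40867 + 3847)/(√(-91)*(7 - 16*(-91) - 8*(-91)²)/6 + 36316) = 44714/((I*√91)*(7 + 1456 - 8*8281)/6 + 36316) = 44714/((I*√91)*(7 + 1456 - 66248)/6 + 36316) = 44714/((⅙)*(I*√91)*(-64785) + 36316) = 44714/(-21595*I*√91/2 + 36316) = 44714/(36316 - 21595*I*√91/2)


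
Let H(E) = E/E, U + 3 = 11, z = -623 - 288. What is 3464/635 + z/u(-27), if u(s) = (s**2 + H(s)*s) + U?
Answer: 376191/90170 ≈ 4.1720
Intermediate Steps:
z = -911
U = 8 (U = -3 + 11 = 8)
H(E) = 1
u(s) = 8 + s + s**2 (u(s) = (s**2 + 1*s) + 8 = (s**2 + s) + 8 = (s + s**2) + 8 = 8 + s + s**2)
3464/635 + z/u(-27) = 3464/635 - 911/(8 - 27 + (-27)**2) = 3464*(1/635) - 911/(8 - 27 + 729) = 3464/635 - 911/710 = 376191/90170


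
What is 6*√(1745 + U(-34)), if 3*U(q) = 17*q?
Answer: 2*√13971 ≈ 236.40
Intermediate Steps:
U(q) = 17*q/3 (U(q) = (17*q)/3 = 17*q/3)
6*√(1745 + U(-34)) = 6*√(1745 + (17/3)*(-34)) = 6*√(1745 - 578/3) = 6*√(4657/3) = 6*(√13971/3) = 2*√13971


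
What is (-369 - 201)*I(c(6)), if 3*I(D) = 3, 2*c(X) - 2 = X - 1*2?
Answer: -570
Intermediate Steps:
c(X) = X/2 (c(X) = 1 + (X - 1*2)/2 = 1 + (X - 2)/2 = 1 + (-2 + X)/2 = 1 + (-1 + X/2) = X/2)
I(D) = 1 (I(D) = (1/3)*3 = 1)
(-369 - 201)*I(c(6)) = (-369 - 201)*1 = -570*1 = -570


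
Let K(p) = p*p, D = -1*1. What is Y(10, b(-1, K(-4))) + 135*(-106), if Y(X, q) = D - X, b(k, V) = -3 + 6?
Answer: -14321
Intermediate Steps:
D = -1
K(p) = p²
b(k, V) = 3
Y(X, q) = -1 - X
Y(10, b(-1, K(-4))) + 135*(-106) = (-1 - 1*10) + 135*(-106) = (-1 - 10) - 14310 = -11 - 14310 = -14321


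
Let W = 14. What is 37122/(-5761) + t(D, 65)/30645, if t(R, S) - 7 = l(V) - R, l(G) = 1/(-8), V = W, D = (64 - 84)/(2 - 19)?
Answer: -30941927413/4802046984 ≈ -6.4435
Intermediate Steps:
D = 20/17 (D = -20/(-17) = -20*(-1/17) = 20/17 ≈ 1.1765)
V = 14
l(G) = -⅛
t(R, S) = 55/8 - R (t(R, S) = 7 + (-⅛ - R) = 55/8 - R)
37122/(-5761) + t(D, 65)/30645 = 37122/(-5761) + (55/8 - 1*20/17)/30645 = 37122*(-1/5761) + (55/8 - 20/17)*(1/30645) = -37122/5761 + (775/136)*(1/30645) = -37122/5761 + 155/833544 = -30941927413/4802046984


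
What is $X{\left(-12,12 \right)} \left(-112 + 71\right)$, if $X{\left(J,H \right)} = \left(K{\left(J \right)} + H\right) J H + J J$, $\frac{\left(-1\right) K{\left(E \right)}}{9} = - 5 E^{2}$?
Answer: $38322864$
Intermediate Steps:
$K{\left(E \right)} = 45 E^{2}$ ($K{\left(E \right)} = - 9 \left(- 5 E^{2}\right) = 45 E^{2}$)
$X{\left(J,H \right)} = J^{2} + H J \left(H + 45 J^{2}\right)$ ($X{\left(J,H \right)} = \left(45 J^{2} + H\right) J H + J J = \left(H + 45 J^{2}\right) J H + J^{2} = J \left(H + 45 J^{2}\right) H + J^{2} = H J \left(H + 45 J^{2}\right) + J^{2} = J^{2} + H J \left(H + 45 J^{2}\right)$)
$X{\left(-12,12 \right)} \left(-112 + 71\right) = - 12 \left(-12 + 12^{2} + 45 \cdot 12 \left(-12\right)^{2}\right) \left(-112 + 71\right) = - 12 \left(-12 + 144 + 45 \cdot 12 \cdot 144\right) \left(-41\right) = - 12 \left(-12 + 144 + 77760\right) \left(-41\right) = \left(-12\right) 77892 \left(-41\right) = \left(-934704\right) \left(-41\right) = 38322864$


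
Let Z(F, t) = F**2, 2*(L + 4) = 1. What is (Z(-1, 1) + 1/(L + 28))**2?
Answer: 2601/2401 ≈ 1.0833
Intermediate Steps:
L = -7/2 (L = -4 + (1/2)*1 = -4 + 1/2 = -7/2 ≈ -3.5000)
(Z(-1, 1) + 1/(L + 28))**2 = ((-1)**2 + 1/(-7/2 + 28))**2 = (1 + 1/(49/2))**2 = (1 + 2/49)**2 = (51/49)**2 = 2601/2401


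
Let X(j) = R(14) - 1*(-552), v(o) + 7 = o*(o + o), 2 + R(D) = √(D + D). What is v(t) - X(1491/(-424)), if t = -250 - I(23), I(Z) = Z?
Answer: 148501 - 2*√7 ≈ 1.4850e+5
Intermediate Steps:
R(D) = -2 + √2*√D (R(D) = -2 + √(D + D) = -2 + √(2*D) = -2 + √2*√D)
t = -273 (t = -250 - 1*23 = -250 - 23 = -273)
v(o) = -7 + 2*o² (v(o) = -7 + o*(o + o) = -7 + o*(2*o) = -7 + 2*o²)
X(j) = 550 + 2*√7 (X(j) = (-2 + √2*√14) - 1*(-552) = (-2 + 2*√7) + 552 = 550 + 2*√7)
v(t) - X(1491/(-424)) = (-7 + 2*(-273)²) - (550 + 2*√7) = (-7 + 2*74529) + (-550 - 2*√7) = (-7 + 149058) + (-550 - 2*√7) = 149051 + (-550 - 2*√7) = 148501 - 2*√7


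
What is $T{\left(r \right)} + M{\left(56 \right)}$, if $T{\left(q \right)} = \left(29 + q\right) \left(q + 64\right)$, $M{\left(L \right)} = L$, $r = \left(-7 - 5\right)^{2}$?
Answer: $36040$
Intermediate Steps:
$r = 144$ ($r = \left(-12\right)^{2} = 144$)
$T{\left(q \right)} = \left(29 + q\right) \left(64 + q\right)$
$T{\left(r \right)} + M{\left(56 \right)} = \left(1856 + 144^{2} + 93 \cdot 144\right) + 56 = \left(1856 + 20736 + 13392\right) + 56 = 35984 + 56 = 36040$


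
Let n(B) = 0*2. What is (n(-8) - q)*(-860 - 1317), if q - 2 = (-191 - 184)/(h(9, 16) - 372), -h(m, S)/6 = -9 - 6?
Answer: 681401/94 ≈ 7248.9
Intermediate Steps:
h(m, S) = 90 (h(m, S) = -6*(-9 - 6) = -6*(-15) = 90)
n(B) = 0
q = 313/94 (q = 2 + (-191 - 184)/(90 - 372) = 2 - 375/(-282) = 2 - 375*(-1/282) = 2 + 125/94 = 313/94 ≈ 3.3298)
(n(-8) - q)*(-860 - 1317) = (0 - 1*313/94)*(-860 - 1317) = (0 - 313/94)*(-2177) = -313/94*(-2177) = 681401/94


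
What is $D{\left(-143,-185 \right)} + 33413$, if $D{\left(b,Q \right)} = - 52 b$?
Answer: $40849$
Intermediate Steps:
$D{\left(-143,-185 \right)} + 33413 = \left(-52\right) \left(-143\right) + 33413 = 7436 + 33413 = 40849$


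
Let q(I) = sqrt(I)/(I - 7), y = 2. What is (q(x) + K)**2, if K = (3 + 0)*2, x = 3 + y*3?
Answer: 225/4 ≈ 56.250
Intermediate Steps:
x = 9 (x = 3 + 2*3 = 3 + 6 = 9)
K = 6 (K = 3*2 = 6)
q(I) = sqrt(I)/(-7 + I)
(q(x) + K)**2 = (sqrt(9)/(-7 + 9) + 6)**2 = (3/2 + 6)**2 = (15/2)**2 = 225/4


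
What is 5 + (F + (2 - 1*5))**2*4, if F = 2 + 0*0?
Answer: 9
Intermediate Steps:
F = 2 (F = 2 + 0 = 2)
5 + (F + (2 - 1*5))**2*4 = 5 + (2 + (2 - 1*5))**2*4 = 5 + (2 + (2 - 5))**2*4 = 5 + (2 - 3)**2*4 = 5 + (-1)**2*4 = 5 + 1*4 = 5 + 4 = 9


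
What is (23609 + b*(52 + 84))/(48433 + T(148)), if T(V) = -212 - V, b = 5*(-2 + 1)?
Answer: 22929/48073 ≈ 0.47696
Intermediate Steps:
b = -5 (b = 5*(-1) = -5)
(23609 + b*(52 + 84))/(48433 + T(148)) = (23609 - 5*(52 + 84))/(48433 + (-212 - 1*148)) = (23609 - 5*136)/(48433 + (-212 - 148)) = (23609 - 680)/(48433 - 360) = 22929/48073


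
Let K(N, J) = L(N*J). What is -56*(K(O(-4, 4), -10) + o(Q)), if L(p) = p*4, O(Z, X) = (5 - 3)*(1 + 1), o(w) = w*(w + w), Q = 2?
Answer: 8512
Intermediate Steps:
o(w) = 2*w² (o(w) = w*(2*w) = 2*w²)
O(Z, X) = 4 (O(Z, X) = 2*2 = 4)
L(p) = 4*p
K(N, J) = 4*J*N (K(N, J) = 4*(N*J) = 4*(J*N) = 4*J*N)
-56*(K(O(-4, 4), -10) + o(Q)) = -56*(4*(-10)*4 + 2*2²) = -56*(-160 + 2*4) = -56*(-160 + 8) = -56*(-152) = 8512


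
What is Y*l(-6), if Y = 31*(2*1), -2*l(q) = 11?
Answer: -341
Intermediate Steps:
l(q) = -11/2 (l(q) = -½*11 = -11/2)
Y = 62 (Y = 31*2 = 62)
Y*l(-6) = 62*(-11/2) = -341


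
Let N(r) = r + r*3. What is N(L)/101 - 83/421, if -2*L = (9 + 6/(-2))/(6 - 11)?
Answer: -36863/212605 ≈ -0.17339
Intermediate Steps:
L = ⅗ (L = -(9 + 6/(-2))/(2*(6 - 11)) = -(9 + 6*(-½))/(2*(-5)) = -(9 - 3)*(-1)/(2*5) = -3*(-1)/5 = -½*(-6/5) = ⅗ ≈ 0.60000)
N(r) = 4*r (N(r) = r + 3*r = 4*r)
N(L)/101 - 83/421 = (4*(⅗))/101 - 83/421 = (12/5)*(1/101) - 83*1/421 = 12/505 - 83/421 = -36863/212605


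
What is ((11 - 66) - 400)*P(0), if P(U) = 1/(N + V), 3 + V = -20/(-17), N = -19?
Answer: 7735/354 ≈ 21.850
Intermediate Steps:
V = -31/17 (V = -3 - 20/(-17) = -3 - 20*(-1/17) = -3 + 20/17 = -31/17 ≈ -1.8235)
P(U) = -17/354 (P(U) = 1/(-19 - 31/17) = 1/(-354/17) = -17/354)
((11 - 66) - 400)*P(0) = ((11 - 66) - 400)*(-17/354) = (-55 - 400)*(-17/354) = -455*(-17/354) = 7735/354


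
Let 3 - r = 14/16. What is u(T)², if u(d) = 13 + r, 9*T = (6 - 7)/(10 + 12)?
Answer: 14641/64 ≈ 228.77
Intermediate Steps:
r = 17/8 (r = 3 - 14/16 = 3 - 1*7/8 = 3 - 7/8 = 17/8 ≈ 2.1250)
T = -1/198 (T = ((6 - 7)/(10 + 12))/9 = (-1/22)/9 = (-1*1/22)/9 = (⅑)*(-1/22) = -1/198 ≈ -0.0050505)
u(d) = 121/8 (u(d) = 13 + 17/8 = 121/8)
u(T)² = (121/8)² = 14641/64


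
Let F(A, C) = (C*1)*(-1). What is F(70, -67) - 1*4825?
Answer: -4758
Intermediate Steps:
F(A, C) = -C (F(A, C) = C*(-1) = -C)
F(70, -67) - 1*4825 = -1*(-67) - 1*4825 = 67 - 4825 = -4758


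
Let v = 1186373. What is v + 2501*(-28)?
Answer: 1116345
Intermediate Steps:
v + 2501*(-28) = 1186373 + 2501*(-28) = 1186373 - 70028 = 1116345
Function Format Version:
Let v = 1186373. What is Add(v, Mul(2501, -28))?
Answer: 1116345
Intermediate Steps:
Add(v, Mul(2501, -28)) = Add(1186373, Mul(2501, -28)) = Add(1186373, -70028) = 1116345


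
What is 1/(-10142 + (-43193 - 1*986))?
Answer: -1/54321 ≈ -1.8409e-5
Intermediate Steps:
1/(-10142 + (-43193 - 1*986)) = 1/(-10142 + (-43193 - 986)) = 1/(-10142 - 44179) = 1/(-54321) = -1/54321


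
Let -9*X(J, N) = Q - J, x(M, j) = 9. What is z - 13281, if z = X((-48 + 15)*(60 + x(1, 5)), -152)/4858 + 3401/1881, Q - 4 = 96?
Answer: -709616363/53438 ≈ -13279.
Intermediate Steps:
Q = 100 (Q = 4 + 96 = 100)
X(J, N) = -100/9 + J/9 (X(J, N) = -(100 - J)/9 = -100/9 + J/9)
z = 93715/53438 (z = (-100/9 + ((-48 + 15)*(60 + 9))/9)/4858 + 3401/1881 = (-100/9 + (-33*69)/9)*(1/4858) + 3401*(1/1881) = (-100/9 + (⅑)*(-2277))*(1/4858) + 179/99 = (-100/9 - 253)*(1/4858) + 179/99 = -2377/9*1/4858 + 179/99 = -2377/43722 + 179/99 = 93715/53438 ≈ 1.7537)
z - 13281 = 93715/53438 - 13281 = -709616363/53438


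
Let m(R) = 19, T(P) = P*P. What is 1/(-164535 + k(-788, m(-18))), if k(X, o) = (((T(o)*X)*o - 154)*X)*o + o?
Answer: 1/80924184196 ≈ 1.2357e-11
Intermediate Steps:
T(P) = P²
k(X, o) = o + X*o*(-154 + X*o³) (k(X, o) = (((o²*X)*o - 154)*X)*o + o = (((X*o²)*o - 154)*X)*o + o = ((X*o³ - 154)*X)*o + o = ((-154 + X*o³)*X)*o + o = (X*(-154 + X*o³))*o + o = X*o*(-154 + X*o³) + o = o + X*o*(-154 + X*o³))
1/(-164535 + k(-788, m(-18))) = 1/(-164535 + 19*(1 - 154*(-788) + (-788)²*19³)) = 1/(-164535 + 19*(1 + 121352 + 620944*6859)) = 1/(-164535 + 19*(1 + 121352 + 4259054896)) = 1/(-164535 + 19*4259176249) = 1/(-164535 + 80924348731) = 1/80924184196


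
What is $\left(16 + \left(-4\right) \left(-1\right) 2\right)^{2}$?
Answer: $576$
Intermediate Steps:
$\left(16 + \left(-4\right) \left(-1\right) 2\right)^{2} = \left(16 + 4 \cdot 2\right)^{2} = \left(16 + 8\right)^{2} = 24^{2} = 576$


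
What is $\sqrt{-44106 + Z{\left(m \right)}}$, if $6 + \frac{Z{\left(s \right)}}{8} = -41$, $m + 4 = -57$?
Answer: $i \sqrt{44482} \approx 210.91 i$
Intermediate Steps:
$m = -61$ ($m = -4 - 57 = -61$)
$Z{\left(s \right)} = -376$ ($Z{\left(s \right)} = -48 + 8 \left(-41\right) = -48 - 328 = -376$)
$\sqrt{-44106 + Z{\left(m \right)}} = \sqrt{-44106 - 376} = \sqrt{-44482} = i \sqrt{44482}$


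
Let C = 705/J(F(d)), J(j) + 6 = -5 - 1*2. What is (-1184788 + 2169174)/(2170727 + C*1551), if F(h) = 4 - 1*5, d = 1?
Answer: 6398509/13562998 ≈ 0.47176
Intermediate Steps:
F(h) = -1 (F(h) = 4 - 5 = -1)
J(j) = -13 (J(j) = -6 + (-5 - 1*2) = -6 + (-5 - 2) = -6 - 7 = -13)
C = -705/13 (C = 705/(-13) = 705*(-1/13) = -705/13 ≈ -54.231)
(-1184788 + 2169174)/(2170727 + C*1551) = (-1184788 + 2169174)/(2170727 - 705/13*1551) = 984386/(2170727 - 1093455/13) = 984386/(27125996/13) = 984386*(13/27125996) = 6398509/13562998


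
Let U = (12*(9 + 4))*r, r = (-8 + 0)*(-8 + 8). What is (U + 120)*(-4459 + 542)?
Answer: -470040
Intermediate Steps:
r = 0 (r = -8*0 = 0)
U = 0 (U = (12*(9 + 4))*0 = (12*13)*0 = 156*0 = 0)
(U + 120)*(-4459 + 542) = (0 + 120)*(-4459 + 542) = 120*(-3917) = -470040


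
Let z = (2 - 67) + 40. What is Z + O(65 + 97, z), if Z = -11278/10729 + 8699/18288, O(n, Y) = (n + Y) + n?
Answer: 58554453155/196211952 ≈ 298.42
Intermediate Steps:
z = -25 (z = -65 + 40 = -25)
O(n, Y) = Y + 2*n (O(n, Y) = (Y + n) + n = Y + 2*n)
Z = -112920493/196211952 (Z = -11278*1/10729 + 8699*(1/18288) = -11278/10729 + 8699/18288 = -112920493/196211952 ≈ -0.57550)
Z + O(65 + 97, z) = -112920493/196211952 + (-25 + 2*(65 + 97)) = -112920493/196211952 + (-25 + 2*162) = -112920493/196211952 + (-25 + 324) = -112920493/196211952 + 299 = 58554453155/196211952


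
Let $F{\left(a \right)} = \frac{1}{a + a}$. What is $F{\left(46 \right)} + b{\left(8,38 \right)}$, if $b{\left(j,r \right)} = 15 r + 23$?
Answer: $\frac{54557}{92} \approx 593.01$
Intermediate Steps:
$b{\left(j,r \right)} = 23 + 15 r$
$F{\left(a \right)} = \frac{1}{2 a}$
$F{\left(46 \right)} + b{\left(8,38 \right)} = \frac{1}{2 \cdot 46} + \left(23 + 15 \cdot 38\right) = \frac{1}{2} \cdot \frac{1}{46} + \left(23 + 570\right) = \frac{1}{92} + 593 = \frac{54557}{92}$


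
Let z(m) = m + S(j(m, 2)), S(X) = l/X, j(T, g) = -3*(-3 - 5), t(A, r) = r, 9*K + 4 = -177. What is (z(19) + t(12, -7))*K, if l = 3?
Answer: -17557/72 ≈ -243.85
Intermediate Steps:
K = -181/9 (K = -4/9 + (⅑)*(-177) = -4/9 - 59/3 = -181/9 ≈ -20.111)
j(T, g) = 24 (j(T, g) = -3*(-8) = 24)
S(X) = 3/X
z(m) = ⅛ + m (z(m) = m + 3/24 = m + 3*(1/24) = m + ⅛ = ⅛ + m)
(z(19) + t(12, -7))*K = ((⅛ + 19) - 7)*(-181/9) = (153/8 - 7)*(-181/9) = (97/8)*(-181/9) = -17557/72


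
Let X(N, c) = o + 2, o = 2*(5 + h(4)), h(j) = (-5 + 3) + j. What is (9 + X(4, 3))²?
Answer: 625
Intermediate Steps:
h(j) = -2 + j
o = 14 (o = 2*(5 + (-2 + 4)) = 2*(5 + 2) = 2*7 = 14)
X(N, c) = 16 (X(N, c) = 14 + 2 = 16)
(9 + X(4, 3))² = (9 + 16)² = 25² = 625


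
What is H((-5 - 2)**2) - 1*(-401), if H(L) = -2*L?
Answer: 303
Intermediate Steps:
H((-5 - 2)**2) - 1*(-401) = -2*(-5 - 2)**2 - 1*(-401) = -2*(-7)**2 + 401 = -2*49 + 401 = -98 + 401 = 303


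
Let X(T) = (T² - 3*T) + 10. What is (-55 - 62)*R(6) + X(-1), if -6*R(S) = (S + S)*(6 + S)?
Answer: 2822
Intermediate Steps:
R(S) = -S*(6 + S)/3 (R(S) = -(S + S)*(6 + S)/6 = -2*S*(6 + S)/6 = -S*(6 + S)/3)
X(T) = 10 + T² - 3*T
(-55 - 62)*R(6) + X(-1) = (-55 - 62)*(-⅓*6*(6 + 6)) + (10 + (-1)² - 3*(-1)) = -(-39)*6*12 + (10 + 1 + 3) = -117*(-24) + 14 = 2808 + 14 = 2822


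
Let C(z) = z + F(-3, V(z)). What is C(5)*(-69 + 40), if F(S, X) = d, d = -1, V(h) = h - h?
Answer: -116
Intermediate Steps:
V(h) = 0
F(S, X) = -1
C(z) = -1 + z (C(z) = z - 1 = -1 + z)
C(5)*(-69 + 40) = (-1 + 5)*(-69 + 40) = 4*(-29) = -116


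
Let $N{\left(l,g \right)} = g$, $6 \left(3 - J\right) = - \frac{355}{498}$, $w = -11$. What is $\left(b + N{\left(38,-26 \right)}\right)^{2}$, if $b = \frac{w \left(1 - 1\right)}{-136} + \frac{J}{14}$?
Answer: $\frac{1162758925969}{1749916224} \approx 664.47$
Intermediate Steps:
$J = \frac{9319}{2988}$ ($J = 3 - \frac{\left(-355\right) \frac{1}{498}}{6} = 3 - - \frac{355}{2988} = 3 + \frac{355}{2988} = \frac{9319}{2988} \approx 3.1188$)
$b = \frac{9319}{41832}$ ($b = \frac{\left(-11\right) \left(1 - 1\right)}{-136} + \frac{9319}{2988 \cdot 14} = \left(-11\right) 0 \left(- \frac{1}{136}\right) + \frac{9319}{2988} \cdot \frac{1}{14} = 0 \left(- \frac{1}{136}\right) + \frac{9319}{41832} = 0 + \frac{9319}{41832} = \frac{9319}{41832} \approx 0.22277$)
$\left(b + N{\left(38,-26 \right)}\right)^{2} = \left(\frac{9319}{41832} - 26\right)^{2} = \left(- \frac{1078313}{41832}\right)^{2} = \frac{1162758925969}{1749916224}$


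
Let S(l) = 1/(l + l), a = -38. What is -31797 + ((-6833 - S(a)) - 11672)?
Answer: -3822951/76 ≈ -50302.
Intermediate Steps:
S(l) = 1/(2*l)
-31797 + ((-6833 - S(a)) - 11672) = -31797 + ((-6833 - 1/(2*(-38))) - 11672) = -31797 + ((-6833 - (-1)/(2*38)) - 11672) = -31797 + ((-6833 - 1*(-1/76)) - 11672) = -31797 + ((-6833 + 1/76) - 11672) = -31797 + (-519307/76 - 11672) = -31797 - 1406379/76 = -3822951/76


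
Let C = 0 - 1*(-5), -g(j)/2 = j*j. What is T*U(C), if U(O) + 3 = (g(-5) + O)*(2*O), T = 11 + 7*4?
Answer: -17667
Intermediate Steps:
g(j) = -2*j**2 (g(j) = -2*j*j = -2*j**2)
T = 39 (T = 11 + 28 = 39)
C = 5 (C = 0 + 5 = 5)
U(O) = -3 + 2*O*(-50 + O) (U(O) = -3 + (-2*(-5)**2 + O)*(2*O) = -3 + (-2*25 + O)*(2*O) = -3 + (-50 + O)*(2*O) = -3 + 2*O*(-50 + O))
T*U(C) = 39*(-3 - 100*5 + 2*5**2) = 39*(-3 - 500 + 2*25) = 39*(-3 - 500 + 50) = 39*(-453) = -17667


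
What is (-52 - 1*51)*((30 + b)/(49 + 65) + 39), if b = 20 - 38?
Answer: -76529/19 ≈ -4027.8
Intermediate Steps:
b = -18
(-52 - 1*51)*((30 + b)/(49 + 65) + 39) = (-52 - 1*51)*((30 - 18)/(49 + 65) + 39) = (-52 - 51)*(12/114 + 39) = -103*(12*(1/114) + 39) = -103*(2/19 + 39) = -103*743/19 = -76529/19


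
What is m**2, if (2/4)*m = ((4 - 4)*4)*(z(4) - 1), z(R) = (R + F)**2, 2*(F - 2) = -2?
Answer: 0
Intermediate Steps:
F = 1 (F = 2 + (1/2)*(-2) = 2 - 1 = 1)
z(R) = (1 + R)**2 (z(R) = (R + 1)**2 = (1 + R)**2)
m = 0 (m = 2*(((4 - 4)*4)*((1 + 4)**2 - 1)) = 2*((0*4)*(5**2 - 1)) = 2*(0*(25 - 1)) = 2*(0*24) = 2*0 = 0)
m**2 = 0**2 = 0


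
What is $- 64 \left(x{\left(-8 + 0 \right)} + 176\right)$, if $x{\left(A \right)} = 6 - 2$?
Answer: $-11520$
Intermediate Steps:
$x{\left(A \right)} = 4$
$- 64 \left(x{\left(-8 + 0 \right)} + 176\right) = - 64 \left(4 + 176\right) = \left(-64\right) 180 = -11520$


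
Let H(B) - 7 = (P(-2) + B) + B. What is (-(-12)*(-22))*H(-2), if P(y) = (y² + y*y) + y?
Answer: -2376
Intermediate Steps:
P(y) = y + 2*y² (P(y) = (y² + y²) + y = 2*y² + y = y + 2*y²)
H(B) = 13 + 2*B (H(B) = 7 + ((-2*(1 + 2*(-2)) + B) + B) = 7 + ((-2*(1 - 4) + B) + B) = 7 + ((-2*(-3) + B) + B) = 7 + ((6 + B) + B) = 7 + (6 + 2*B) = 13 + 2*B)
(-(-12)*(-22))*H(-2) = (-(-12)*(-22))*(13 + 2*(-2)) = (-12*22)*(13 - 4) = -264*9 = -2376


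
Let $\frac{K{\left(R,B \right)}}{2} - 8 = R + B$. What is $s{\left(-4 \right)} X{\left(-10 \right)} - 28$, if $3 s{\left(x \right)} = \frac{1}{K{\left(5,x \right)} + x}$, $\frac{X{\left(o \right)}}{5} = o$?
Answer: $- \frac{613}{21} \approx -29.19$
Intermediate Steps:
$X{\left(o \right)} = 5 o$
$K{\left(R,B \right)} = 16 + 2 B + 2 R$ ($K{\left(R,B \right)} = 16 + 2 \left(R + B\right) = 16 + 2 \left(B + R\right) = 16 + \left(2 B + 2 R\right) = 16 + 2 B + 2 R$)
$s{\left(x \right)} = \frac{1}{3 \left(26 + 3 x\right)}$ ($s{\left(x \right)} = \frac{1}{3 \left(\left(16 + 2 x + 2 \cdot 5\right) + x\right)} = \frac{1}{3 \left(\left(16 + 2 x + 10\right) + x\right)} = \frac{1}{3 \left(\left(26 + 2 x\right) + x\right)} = \frac{1}{3 \left(26 + 3 x\right)}$)
$s{\left(-4 \right)} X{\left(-10 \right)} - 28 = \frac{1}{3 \left(26 + 3 \left(-4\right)\right)} 5 \left(-10\right) - 28 = \frac{1}{3 \left(26 - 12\right)} \left(-50\right) - 28 = \frac{1}{3 \cdot 14} \left(-50\right) - 28 = \frac{1}{3} \cdot \frac{1}{14} \left(-50\right) - 28 = \frac{1}{42} \left(-50\right) - 28 = - \frac{25}{21} - 28 = - \frac{613}{21}$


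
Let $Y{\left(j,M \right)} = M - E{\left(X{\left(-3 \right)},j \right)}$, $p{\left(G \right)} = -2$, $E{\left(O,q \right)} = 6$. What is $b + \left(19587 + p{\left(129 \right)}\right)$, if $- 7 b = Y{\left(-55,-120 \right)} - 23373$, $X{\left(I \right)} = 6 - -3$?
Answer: $22942$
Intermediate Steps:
$X{\left(I \right)} = 9$ ($X{\left(I \right)} = 6 + 3 = 9$)
$Y{\left(j,M \right)} = -6 + M$ ($Y{\left(j,M \right)} = M - 6 = -6 + M$)
$b = 3357$ ($b = - \frac{\left(-6 - 120\right) - 23373}{7} = - \frac{-126 - 23373}{7} = \left(- \frac{1}{7}\right) \left(-23499\right) = 3357$)
$b + \left(19587 + p{\left(129 \right)}\right) = 3357 + \left(19587 - 2\right) = 3357 + 19585 = 22942$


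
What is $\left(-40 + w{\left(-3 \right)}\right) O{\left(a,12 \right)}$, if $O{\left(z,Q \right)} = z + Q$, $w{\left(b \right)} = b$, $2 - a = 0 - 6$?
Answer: $-860$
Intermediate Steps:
$a = 8$ ($a = 2 - \left(0 - 6\right) = 2 - -6 = 2 + 6 = 8$)
$O{\left(z,Q \right)} = Q + z$
$\left(-40 + w{\left(-3 \right)}\right) O{\left(a,12 \right)} = \left(-40 - 3\right) \left(12 + 8\right) = \left(-43\right) 20 = -860$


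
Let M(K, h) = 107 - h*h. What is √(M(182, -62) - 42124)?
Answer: I*√45861 ≈ 214.15*I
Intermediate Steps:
M(K, h) = 107 - h²
√(M(182, -62) - 42124) = √((107 - 1*(-62)²) - 42124) = √((107 - 1*3844) - 42124) = √((107 - 3844) - 42124) = √(-3737 - 42124) = √(-45861) = I*√45861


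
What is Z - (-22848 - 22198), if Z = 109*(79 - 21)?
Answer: 51368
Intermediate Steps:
Z = 6322 (Z = 109*58 = 6322)
Z - (-22848 - 22198) = 6322 - (-22848 - 22198) = 6322 - 1*(-45046) = 6322 + 45046 = 51368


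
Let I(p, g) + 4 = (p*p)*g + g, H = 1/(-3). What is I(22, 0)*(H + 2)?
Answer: -20/3 ≈ -6.6667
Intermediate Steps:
H = -1/3 ≈ -0.33333
I(p, g) = -4 + g + g*p**2 (I(p, g) = -4 + ((p*p)*g + g) = -4 + (p**2*g + g) = -4 + (g*p**2 + g) = -4 + (g + g*p**2) = -4 + g + g*p**2)
I(22, 0)*(H + 2) = (-4 + 0 + 0*22**2)*(-1/3 + 2) = (-4 + 0 + 0*484)*(5/3) = (-4 + 0 + 0)*(5/3) = -4*5/3 = -20/3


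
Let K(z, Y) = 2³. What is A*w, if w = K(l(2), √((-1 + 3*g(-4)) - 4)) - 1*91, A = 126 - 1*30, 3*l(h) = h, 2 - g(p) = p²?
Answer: -7968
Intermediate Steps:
g(p) = 2 - p²
l(h) = h/3
K(z, Y) = 8
A = 96 (A = 126 - 30 = 96)
w = -83 (w = 8 - 1*91 = 8 - 91 = -83)
A*w = 96*(-83) = -7968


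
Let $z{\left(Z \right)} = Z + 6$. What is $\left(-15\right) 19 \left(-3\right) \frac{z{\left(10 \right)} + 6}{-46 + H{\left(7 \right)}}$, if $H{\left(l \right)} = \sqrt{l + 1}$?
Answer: $- \frac{216315}{527} - \frac{9405 \sqrt{2}}{527} \approx -435.7$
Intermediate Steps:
$z{\left(Z \right)} = 6 + Z$
$H{\left(l \right)} = \sqrt{1 + l}$
$\left(-15\right) 19 \left(-3\right) \frac{z{\left(10 \right)} + 6}{-46 + H{\left(7 \right)}} = \left(-15\right) 19 \left(-3\right) \frac{\left(6 + 10\right) + 6}{-46 + \sqrt{1 + 7}} = \left(-285\right) \left(-3\right) \frac{16 + 6}{-46 + \sqrt{8}} = 855 \frac{22}{-46 + 2 \sqrt{2}} = \frac{18810}{-46 + 2 \sqrt{2}}$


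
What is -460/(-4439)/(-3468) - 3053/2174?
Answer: -510872413/363777594 ≈ -1.4044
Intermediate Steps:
-460/(-4439)/(-3468) - 3053/2174 = -460*(-1/4439)*(-1/3468) - 3053*1/2174 = (20/193)*(-1/3468) - 3053/2174 = -5/167331 - 3053/2174 = -510872413/363777594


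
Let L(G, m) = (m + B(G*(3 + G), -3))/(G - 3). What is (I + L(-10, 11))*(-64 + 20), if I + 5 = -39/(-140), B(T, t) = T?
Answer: 219263/455 ≈ 481.90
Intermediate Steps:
L(G, m) = (m + G*(3 + G))/(-3 + G) (L(G, m) = (m + G*(3 + G))/(G - 3) = (m + G*(3 + G))/(-3 + G))
I = -661/140 (I = -5 - 39/(-140) = -5 - 39*(-1/140) = -5 + 39/140 = -661/140 ≈ -4.7214)
(I + L(-10, 11))*(-64 + 20) = (-661/140 + (11 - 10*(3 - 10))/(-3 - 10))*(-64 + 20) = (-661/140 + (11 - 10*(-7))/(-13))*(-44) = (-661/140 - (11 + 70)/13)*(-44) = (-661/140 - 1/13*81)*(-44) = (-661/140 - 81/13)*(-44) = -19933/1820*(-44) = 219263/455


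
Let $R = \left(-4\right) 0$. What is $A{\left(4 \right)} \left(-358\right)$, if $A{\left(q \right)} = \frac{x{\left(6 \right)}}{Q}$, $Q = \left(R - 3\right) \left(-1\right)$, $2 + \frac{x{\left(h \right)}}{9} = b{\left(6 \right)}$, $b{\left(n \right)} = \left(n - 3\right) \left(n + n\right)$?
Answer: $-36516$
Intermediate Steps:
$b{\left(n \right)} = 2 n \left(-3 + n\right)$ ($b{\left(n \right)} = \left(-3 + n\right) 2 n = 2 n \left(-3 + n\right)$)
$x{\left(h \right)} = 306$ ($x{\left(h \right)} = -18 + 9 \cdot 2 \cdot 6 \left(-3 + 6\right) = -18 + 9 \cdot 2 \cdot 6 \cdot 3 = -18 + 9 \cdot 36 = -18 + 324 = 306$)
$R = 0$
$Q = 3$ ($Q = \left(0 - 3\right) \left(-1\right) = \left(-3\right) \left(-1\right) = 3$)
$A{\left(q \right)} = 102$ ($A{\left(q \right)} = \frac{306}{3} = 306 \cdot \frac{1}{3} = 102$)
$A{\left(4 \right)} \left(-358\right) = 102 \left(-358\right) = -36516$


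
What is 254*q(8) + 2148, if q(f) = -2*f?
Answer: -1916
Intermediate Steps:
254*q(8) + 2148 = 254*(-2*8) + 2148 = 254*(-16) + 2148 = -4064 + 2148 = -1916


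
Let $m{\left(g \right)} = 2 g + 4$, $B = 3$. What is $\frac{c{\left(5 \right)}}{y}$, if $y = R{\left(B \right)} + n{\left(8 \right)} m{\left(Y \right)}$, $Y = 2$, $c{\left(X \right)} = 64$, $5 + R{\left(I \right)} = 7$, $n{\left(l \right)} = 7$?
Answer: $\frac{32}{29} \approx 1.1034$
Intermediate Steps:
$R{\left(I \right)} = 2$ ($R{\left(I \right)} = -5 + 7 = 2$)
$m{\left(g \right)} = 4 + 2 g$
$y = 58$ ($y = 2 + 7 \left(4 + 2 \cdot 2\right) = 2 + 7 \left(4 + 4\right) = 2 + 7 \cdot 8 = 2 + 56 = 58$)
$\frac{c{\left(5 \right)}}{y} = \frac{64}{58} = 64 \cdot \frac{1}{58} = \frac{32}{29}$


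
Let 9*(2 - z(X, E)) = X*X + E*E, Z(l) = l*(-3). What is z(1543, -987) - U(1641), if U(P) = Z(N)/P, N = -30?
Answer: -1835185270/4923 ≈ -3.7278e+5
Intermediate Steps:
Z(l) = -3*l
U(P) = 90/P (U(P) = (-3*(-30))/P = 90/P)
z(X, E) = 2 - E**2/9 - X**2/9 (z(X, E) = 2 - (X*X + E*E)/9 = 2 - (X**2 + E**2)/9 = 2 - (E**2 + X**2)/9 = 2 + (-E**2/9 - X**2/9) = 2 - E**2/9 - X**2/9)
z(1543, -987) - U(1641) = (2 - 1/9*(-987)**2 - 1/9*1543**2) - 90/1641 = (2 - 1/9*974169 - 1/9*2380849) - 90/1641 = (2 - 108241 - 2380849/9) - 1*30/547 = -3355000/9 - 30/547 = -1835185270/4923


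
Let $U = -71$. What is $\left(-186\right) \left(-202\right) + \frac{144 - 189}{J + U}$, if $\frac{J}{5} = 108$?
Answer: $\frac{17621223}{469} \approx 37572.0$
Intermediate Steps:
$J = 540$ ($J = 5 \cdot 108 = 540$)
$\left(-186\right) \left(-202\right) + \frac{144 - 189}{J + U} = \left(-186\right) \left(-202\right) + \frac{144 - 189}{540 - 71} = 37572 - \frac{45}{469} = \frac{17621223}{469}$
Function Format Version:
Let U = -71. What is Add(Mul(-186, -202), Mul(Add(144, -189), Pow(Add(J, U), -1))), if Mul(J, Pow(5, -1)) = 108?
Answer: Rational(17621223, 469) ≈ 37572.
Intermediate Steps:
J = 540 (J = Mul(5, 108) = 540)
Add(Mul(-186, -202), Mul(Add(144, -189), Pow(Add(J, U), -1))) = Add(Mul(-186, -202), Mul(Add(144, -189), Pow(Add(540, -71), -1))) = Add(37572, Mul(-45, Pow(469, -1))) = Add(37572, Mul(-45, Rational(1, 469))) = Add(37572, Rational(-45, 469)) = Rational(17621223, 469)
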